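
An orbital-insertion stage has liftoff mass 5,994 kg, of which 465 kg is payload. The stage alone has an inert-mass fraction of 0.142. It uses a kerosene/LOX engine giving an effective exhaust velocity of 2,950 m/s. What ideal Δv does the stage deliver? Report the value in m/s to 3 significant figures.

Δv ≈ 4620 m/s

Stage wet mass = m₀ − payload = 5,994 − 465 = 5,529 kg.
Stage dry mass = ε × stage wet mass = 0.142 × 5,529 = 785.118 kg.
Burnout mass m_f = stage dry + payload = 785.118 + 465 = 1,250.118 kg.
Δv = v_e · ln(5,994/1,250.118) = 2950.0 × ln(4.795) = 2950.0 × 1.5675 ≈ 4624 m/s.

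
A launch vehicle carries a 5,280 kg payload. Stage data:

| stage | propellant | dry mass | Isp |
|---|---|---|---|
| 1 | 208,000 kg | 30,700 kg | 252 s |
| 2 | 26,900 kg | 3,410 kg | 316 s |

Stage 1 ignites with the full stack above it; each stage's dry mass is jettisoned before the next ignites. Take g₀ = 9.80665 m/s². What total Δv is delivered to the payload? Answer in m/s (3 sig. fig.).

Ignition mass of stage 1 = 208,000+30,700 + 26,900+3,410 + 5,280 = 274,290 kg.
Stage 1: m₀ = 274,290 kg, m_f = 274,290 − 208,000 = 66,290 kg; Δv = 252×9.80665×ln(4.138) = 2471.3×1.4201 ≈ 3510 m/s.
Stage 2: m₀ = 35,590 kg, m_f = 35,590 − 26,900 = 8,690 kg; Δv = 316×9.80665×ln(4.096) = 3098.9×1.4099 ≈ 4369 m/s.
Total Δv = 3510 + 4369 = 7879 m/s.

Δv ≈ 7880 m/s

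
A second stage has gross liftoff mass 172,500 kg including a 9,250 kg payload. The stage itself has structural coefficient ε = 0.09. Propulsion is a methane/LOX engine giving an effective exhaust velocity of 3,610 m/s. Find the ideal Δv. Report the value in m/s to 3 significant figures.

Stage wet mass = m₀ − payload = 172,500 − 9,250 = 163,250 kg.
Stage dry mass = ε × stage wet mass = 0.09 × 163,250 = 14,692.5 kg.
Burnout mass m_f = stage dry + payload = 14,692.5 + 9,250 = 23,942.5 kg.
By the Tsiolkovsky rocket equation, Δv = v_e · ln(172,500/23,942.5) = 3610.0 × ln(7.205) = 3610.0 × 1.9747 ≈ 7129 m/s.

Δv ≈ 7130 m/s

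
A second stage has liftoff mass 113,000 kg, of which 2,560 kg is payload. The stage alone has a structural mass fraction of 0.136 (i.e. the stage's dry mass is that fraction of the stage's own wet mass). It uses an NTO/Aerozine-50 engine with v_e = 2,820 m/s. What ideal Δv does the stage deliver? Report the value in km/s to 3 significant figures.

Δv ≈ 5.25 km/s

Stage wet mass = m₀ − payload = 113,000 − 2,560 = 110,440 kg.
Stage dry mass = ε × stage wet mass = 0.136 × 110,440 = 15,019.8 kg.
Burnout mass m_f = stage dry + payload = 15,019.8 + 2,560 = 17,579.8 kg.
Rocket equation: Δv = v_e · ln(113,000/17,579.8) = 2820.0 × ln(6.428) = 2820.0 × 1.8606 ≈ 5247 m/s.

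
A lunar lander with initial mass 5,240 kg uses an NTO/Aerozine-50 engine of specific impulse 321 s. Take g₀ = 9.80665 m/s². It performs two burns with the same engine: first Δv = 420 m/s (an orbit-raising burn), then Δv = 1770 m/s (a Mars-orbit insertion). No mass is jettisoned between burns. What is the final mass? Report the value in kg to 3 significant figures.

final mass ≈ 2610 kg

v_e = Isp · g₀ = 321 × 9.80665 = 3147.9 m/s.
After the first burn: m = 5240 × exp(−420/3147.9) = 5240 × 0.87510 = 4,585.52 kg.
After the second burn: m = 4,585.52 × exp(−1770/3147.9) = 4,585.52 × 0.56991 = 2,613.33 kg.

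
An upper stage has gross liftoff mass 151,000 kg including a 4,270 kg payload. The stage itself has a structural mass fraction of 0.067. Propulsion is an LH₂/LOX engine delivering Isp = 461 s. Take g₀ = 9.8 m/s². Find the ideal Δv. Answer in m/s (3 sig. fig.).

Stage wet mass = m₀ − payload = 151,000 − 4,270 = 146,730 kg.
Stage dry mass = ε × stage wet mass = 0.067 × 146,730 = 9,830.91 kg.
Burnout mass m_f = stage dry + payload = 9,830.91 + 4,270 = 14,100.91 kg.
v_e = Isp · g₀ = 461 × 9.8 = 4517.8 m/s.
Δv = v_e · ln(151,000/14,100.91) = 4517.8 × ln(10.71) = 4517.8 × 2.3710 ≈ 10712 m/s.

Δv ≈ 10700 m/s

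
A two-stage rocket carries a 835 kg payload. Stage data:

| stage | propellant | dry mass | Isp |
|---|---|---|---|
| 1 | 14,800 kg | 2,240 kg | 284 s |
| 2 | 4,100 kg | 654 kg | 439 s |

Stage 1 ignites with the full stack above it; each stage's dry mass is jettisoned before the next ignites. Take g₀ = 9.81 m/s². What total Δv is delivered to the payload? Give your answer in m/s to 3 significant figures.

Ignition mass of stage 1 = 14,800+2,240 + 4,100+654 + 835 = 22,629 kg.
Stage 1: m₀ = 22,629 kg, m_f = 22,629 − 14,800 = 7,829 kg; Δv = 284×9.81×ln(2.89) = 2786.0×1.0614 ≈ 2957 m/s.
Stage 2: m₀ = 5,589 kg, m_f = 5,589 − 4,100 = 1,489 kg; Δv = 439×9.81×ln(3.754) = 4306.6×1.3227 ≈ 5696 m/s.
Total Δv = 2957 + 5696 = 8653 m/s.

Δv ≈ 8650 m/s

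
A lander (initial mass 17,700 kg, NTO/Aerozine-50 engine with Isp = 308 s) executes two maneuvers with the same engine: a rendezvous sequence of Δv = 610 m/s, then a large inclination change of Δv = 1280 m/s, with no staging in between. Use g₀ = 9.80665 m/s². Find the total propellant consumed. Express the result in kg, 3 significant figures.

total propellant consumed ≈ 8230 kg

v_e = Isp · g₀ = 308 × 9.80665 = 3020.4 m/s.
After the first burn: m = 17700 × exp(−610/3020.4) = 17700 × 0.81713 = 14,463.2 kg.
After the second burn: m = 14,463.2 × exp(−1280/3020.4) = 14,463.2 × 0.65457 = 9,467.18 kg.
Total propellant = m₀ − m_final = 17700 − 9,467.18 = 8,232.82 kg.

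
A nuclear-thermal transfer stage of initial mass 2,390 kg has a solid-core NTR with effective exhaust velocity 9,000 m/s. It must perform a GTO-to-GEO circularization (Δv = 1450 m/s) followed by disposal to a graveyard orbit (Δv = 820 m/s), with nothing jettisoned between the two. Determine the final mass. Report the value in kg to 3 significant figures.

final mass ≈ 1860 kg

After the first burn: m = 2390 × exp(−1450/9000.0) = 2390 × 0.85120 = 2,034.37 kg.
After the second burn: m = 2,034.37 × exp(−820/9000.0) = 2,034.37 × 0.91292 = 1,857.22 kg.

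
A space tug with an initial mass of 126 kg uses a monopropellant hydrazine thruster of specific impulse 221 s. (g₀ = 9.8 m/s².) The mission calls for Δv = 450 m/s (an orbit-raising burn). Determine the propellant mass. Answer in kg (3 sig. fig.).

v_e = Isp · g₀ = 221 × 9.8 = 2165.8 m/s.
Rocket equation: m₀/m_f = exp(Δv / v_e) = exp(450 / 2165.8) = exp(0.2078) = 1.2309.
m_f = 126 / 1.2309 = 102.364 kg, so propellant = m₀ − m_f = 126 − 102.364 = 23.636 kg.

propellant mass ≈ 23.6 kg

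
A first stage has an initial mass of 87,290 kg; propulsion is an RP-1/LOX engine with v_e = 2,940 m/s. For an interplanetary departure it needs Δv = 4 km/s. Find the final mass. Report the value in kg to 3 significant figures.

final mass ≈ 22400 kg

Using Δv = v_e ln(m₀/m_f): m₀/m_f = exp(Δv / v_e) = exp(4000 / 2940.0) = exp(1.3605) = 3.8983.
m_f = m₀ / 3.8983 = 87,290 / 3.8983 = 22,391.8 kg.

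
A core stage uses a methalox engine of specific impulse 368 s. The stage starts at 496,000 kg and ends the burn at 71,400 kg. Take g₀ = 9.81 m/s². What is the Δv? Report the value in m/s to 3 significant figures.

v_e = Isp · g₀ = 368 × 9.81 = 3610.1 m/s.
Δv = v_e · ln(m₀/m_f) = 3610.1 × ln(6.947) = 3610.1 × 1.9383 ≈ 6997.3 m/s.

Δv ≈ 7000 m/s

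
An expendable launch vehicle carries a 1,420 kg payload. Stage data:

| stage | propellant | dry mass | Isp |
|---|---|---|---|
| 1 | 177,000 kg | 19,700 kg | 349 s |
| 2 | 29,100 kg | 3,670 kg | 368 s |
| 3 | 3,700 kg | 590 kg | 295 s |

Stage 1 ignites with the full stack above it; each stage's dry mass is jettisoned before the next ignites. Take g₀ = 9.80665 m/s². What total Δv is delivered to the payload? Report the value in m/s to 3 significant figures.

Ignition mass of stage 1 = 177,000+19,700 + 29,100+3,670 + 3,700+590 + 1,420 = 235,180 kg.
Stage 1: m₀ = 235,180 kg, m_f = 235,180 − 177,000 = 58,180 kg; Δv = 349×9.80665×ln(4.042) = 3422.5×1.3968 ≈ 4781 m/s.
Stage 2: m₀ = 38,480 kg, m_f = 38,480 − 29,100 = 9,380 kg; Δv = 368×9.80665×ln(4.102) = 3608.8×1.4116 ≈ 5094 m/s.
Stage 3: m₀ = 5,710 kg, m_f = 5,710 − 3,700 = 2,010 kg; Δv = 295×9.80665×ln(2.841) = 2893.0×1.0441 ≈ 3020 m/s.
Total Δv = 4781 + 5094 + 3020 = 12895 m/s.

Δv ≈ 12900 m/s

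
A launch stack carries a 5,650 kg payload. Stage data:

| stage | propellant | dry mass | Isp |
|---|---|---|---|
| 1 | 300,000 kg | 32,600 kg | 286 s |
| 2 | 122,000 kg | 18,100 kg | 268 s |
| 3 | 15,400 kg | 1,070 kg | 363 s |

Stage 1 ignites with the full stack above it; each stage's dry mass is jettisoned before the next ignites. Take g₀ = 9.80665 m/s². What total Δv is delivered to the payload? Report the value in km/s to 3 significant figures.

Δv ≈ 10.5 km/s

Ignition mass of stage 1 = 300,000+32,600 + 122,000+18,100 + 15,400+1,070 + 5,650 = 494,820 kg.
Stage 1: m₀ = 494,820 kg, m_f = 494,820 − 300,000 = 194,820 kg; Δv = 286×9.80665×ln(2.54) = 2804.7×0.9321 ≈ 2614 m/s.
Stage 2: m₀ = 162,220 kg, m_f = 162,220 − 122,000 = 40,220 kg; Δv = 268×9.80665×ln(4.033) = 2628.2×1.3946 ≈ 3665 m/s.
Stage 3: m₀ = 22,120 kg, m_f = 22,120 − 15,400 = 6,720 kg; Δv = 363×9.80665×ln(3.292) = 3559.8×1.1914 ≈ 4241 m/s.
Total Δv = 2614 + 3665 + 4241 = 10520 m/s.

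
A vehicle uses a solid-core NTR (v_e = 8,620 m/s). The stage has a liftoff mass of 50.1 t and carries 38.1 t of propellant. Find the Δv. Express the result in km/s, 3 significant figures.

m_f = m₀ − m_prop = 50.1 − 38.1 = 12 t.
By the Tsiolkovsky rocket equation, Δv = v_e · ln(m₀/m_f) = 8620.0 × ln(4.175) = 8620.0 × 1.4291 ≈ 12319.0 m/s.

Δv ≈ 12.3 km/s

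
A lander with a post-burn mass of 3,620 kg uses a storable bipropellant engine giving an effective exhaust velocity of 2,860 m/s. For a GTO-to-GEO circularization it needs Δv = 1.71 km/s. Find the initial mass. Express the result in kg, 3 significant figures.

initial mass ≈ 6580 kg

m₀/m_f = exp(Δv / v_e) = exp(1710 / 2860.0) = exp(0.5979) = 1.8183.
m₀ = m_f × 1.8183 = 3,620 × 1.8183 = 6,582.25 kg.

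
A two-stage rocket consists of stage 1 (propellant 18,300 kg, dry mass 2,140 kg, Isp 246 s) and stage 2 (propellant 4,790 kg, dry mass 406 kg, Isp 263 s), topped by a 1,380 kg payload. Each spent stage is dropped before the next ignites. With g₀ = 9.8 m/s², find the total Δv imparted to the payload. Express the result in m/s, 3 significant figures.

Δv ≈ 6090 m/s

Ignition mass of stage 1 = 18,300+2,140 + 4,790+406 + 1,380 = 27,016 kg.
Stage 1: m₀ = 27,016 kg, m_f = 27,016 − 18,300 = 8,716 kg; Δv = 246×9.8×ln(3.1) = 2410.8×1.1313 ≈ 2727 m/s.
Stage 2: m₀ = 6,576 kg, m_f = 6,576 − 4,790 = 1,786 kg; Δv = 263×9.8×ln(3.682) = 2577.4×1.3034 ≈ 3360 m/s.
Total Δv = 2727 + 3360 = 6087 m/s.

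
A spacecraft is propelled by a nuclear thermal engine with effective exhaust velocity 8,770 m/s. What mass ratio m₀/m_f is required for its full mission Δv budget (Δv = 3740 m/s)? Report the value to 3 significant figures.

Using Δv = v_e ln(m₀/m_f): m₀/m_f = exp(Δv / v_e) = exp(3740 / 8770.0) = exp(0.4265) = 1.5318.

mass ratio ≈ 1.53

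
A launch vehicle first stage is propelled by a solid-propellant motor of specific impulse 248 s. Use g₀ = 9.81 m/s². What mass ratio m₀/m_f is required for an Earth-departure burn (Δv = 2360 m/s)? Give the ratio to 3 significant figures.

mass ratio ≈ 2.64

v_e = Isp · g₀ = 248 × 9.81 = 2432.9 m/s.
m₀/m_f = exp(Δv / v_e) = exp(2360 / 2432.9) = exp(0.9700) = 2.6381.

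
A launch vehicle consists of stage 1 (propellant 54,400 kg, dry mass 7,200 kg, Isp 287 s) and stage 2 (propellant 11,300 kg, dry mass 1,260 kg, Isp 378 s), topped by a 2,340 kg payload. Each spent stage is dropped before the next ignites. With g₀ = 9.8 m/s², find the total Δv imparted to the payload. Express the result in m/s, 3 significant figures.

Ignition mass of stage 1 = 54,400+7,200 + 11,300+1,260 + 2,340 = 76,500 kg.
Stage 1: m₀ = 76,500 kg, m_f = 76,500 − 54,400 = 22,100 kg; Δv = 287×9.8×ln(3.462) = 2812.6×1.2417 ≈ 3492 m/s.
Stage 2: m₀ = 14,900 kg, m_f = 14,900 − 11,300 = 3,600 kg; Δv = 378×9.8×ln(4.139) = 3704.4×1.4204 ≈ 5262 m/s.
Total Δv = 3492 + 5262 = 8754 m/s.

Δv ≈ 8750 m/s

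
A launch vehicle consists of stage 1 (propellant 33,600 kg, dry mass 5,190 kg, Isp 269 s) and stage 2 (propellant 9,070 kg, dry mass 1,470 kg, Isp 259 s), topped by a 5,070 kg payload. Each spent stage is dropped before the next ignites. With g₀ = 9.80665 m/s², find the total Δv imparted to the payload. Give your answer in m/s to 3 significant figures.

Ignition mass of stage 1 = 33,600+5,190 + 9,070+1,470 + 5,070 = 54,400 kg.
Stage 1: m₀ = 54,400 kg, m_f = 54,400 − 33,600 = 20,800 kg; Δv = 269×9.80665×ln(2.615) = 2638.0×0.9614 ≈ 2536 m/s.
Stage 2: m₀ = 15,610 kg, m_f = 15,610 − 9,070 = 6,540 kg; Δv = 259×9.80665×ln(2.387) = 2539.9×0.8700 ≈ 2210 m/s.
Total Δv = 2536 + 2210 = 4746 m/s.

Δv ≈ 4750 m/s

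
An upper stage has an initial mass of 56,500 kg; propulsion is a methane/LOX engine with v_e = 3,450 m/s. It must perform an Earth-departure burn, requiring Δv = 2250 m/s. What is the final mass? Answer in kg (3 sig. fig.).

m₀/m_f = exp(Δv / v_e) = exp(2250 / 3450.0) = exp(0.6522) = 1.9197.
m_f = m₀ / 1.9197 = 56,500 / 1.9197 = 29,431.7 kg.

final mass ≈ 29400 kg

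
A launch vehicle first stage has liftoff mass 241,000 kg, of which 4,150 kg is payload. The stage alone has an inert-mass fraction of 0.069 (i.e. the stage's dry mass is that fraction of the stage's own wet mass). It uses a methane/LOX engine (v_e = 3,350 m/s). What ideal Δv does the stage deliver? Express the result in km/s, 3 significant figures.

Stage wet mass = m₀ − payload = 241,000 − 4,150 = 236,850 kg.
Stage dry mass = ε × stage wet mass = 0.069 × 236,850 = 16,342.7 kg.
Burnout mass m_f = stage dry + payload = 16,342.7 + 4,150 = 20,492.7 kg.
Rocket equation: Δv = v_e · ln(241,000/20,492.7) = 3350.0 × ln(11.76) = 3350.0 × 2.4647 ≈ 8257 m/s.

Δv ≈ 8.26 km/s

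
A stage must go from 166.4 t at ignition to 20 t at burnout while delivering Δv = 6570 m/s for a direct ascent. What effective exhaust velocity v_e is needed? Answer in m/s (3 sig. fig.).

v_e ≈ 3100 m/s

ln(m₀/m_f) = ln(166400/20000) = ln(8.32) = 2.1187.
v_e = Δv / ln(m₀/m_f) = 6570 / 2.1187 = 3101.0 m/s.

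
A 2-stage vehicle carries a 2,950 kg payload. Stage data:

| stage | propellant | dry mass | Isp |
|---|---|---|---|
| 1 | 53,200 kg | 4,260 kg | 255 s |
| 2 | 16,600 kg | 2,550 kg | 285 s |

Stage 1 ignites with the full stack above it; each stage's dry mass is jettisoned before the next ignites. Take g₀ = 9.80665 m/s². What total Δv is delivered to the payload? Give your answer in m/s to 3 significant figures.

Δv ≈ 6650 m/s

Ignition mass of stage 1 = 53,200+4,260 + 16,600+2,550 + 2,950 = 79,560 kg.
Stage 1: m₀ = 79,560 kg, m_f = 79,560 − 53,200 = 26,360 kg; Δv = 255×9.80665×ln(3.018) = 2500.7×1.1047 ≈ 2762 m/s.
Stage 2: m₀ = 22,100 kg, m_f = 22,100 − 16,600 = 5,500 kg; Δv = 285×9.80665×ln(4.018) = 2794.9×1.3908 ≈ 3887 m/s.
Total Δv = 2762 + 3887 = 6649 m/s.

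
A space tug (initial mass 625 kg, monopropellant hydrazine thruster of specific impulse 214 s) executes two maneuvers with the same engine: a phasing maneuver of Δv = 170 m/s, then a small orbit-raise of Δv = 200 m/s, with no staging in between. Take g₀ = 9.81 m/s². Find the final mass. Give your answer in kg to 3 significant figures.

v_e = Isp · g₀ = 214 × 9.81 = 2099.3 m/s.
After the first burn: m = 625 × exp(−170/2099.3) = 625 × 0.92221 = 576.381 kg.
After the second burn: m = 576.381 × exp(−200/2099.3) = 576.381 × 0.90913 = 524.005 kg.

final mass ≈ 524 kg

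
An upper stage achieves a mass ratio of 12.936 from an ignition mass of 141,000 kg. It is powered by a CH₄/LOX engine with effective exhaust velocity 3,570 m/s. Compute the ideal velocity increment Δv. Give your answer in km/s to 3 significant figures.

Δv ≈ 9.14 km/s

By the Tsiolkovsky rocket equation, Δv = v_e · ln(12.936) = 3570.0 × 2.5600 ≈ 9139.3 m/s.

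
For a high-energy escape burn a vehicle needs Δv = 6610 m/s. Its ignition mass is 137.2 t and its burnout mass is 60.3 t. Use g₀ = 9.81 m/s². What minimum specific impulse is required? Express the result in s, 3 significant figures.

ln(m₀/m_f) = ln(137200/60300) = ln(2.275) = 0.8221.
Rocket equation: v_e = Δv / ln(m₀/m_f) = 6610 / 0.8221 = 8040.3 m/s.
Isp = v_e / g₀ = 8040.3 / 9.81 = 819.6 s.

Isp ≈ 820 s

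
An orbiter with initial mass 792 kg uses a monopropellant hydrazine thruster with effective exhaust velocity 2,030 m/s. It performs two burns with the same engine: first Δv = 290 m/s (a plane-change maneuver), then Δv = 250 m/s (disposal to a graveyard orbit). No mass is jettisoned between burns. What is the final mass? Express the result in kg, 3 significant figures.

After the first burn: m = 792 × exp(−290/2030.0) = 792 × 0.86688 = 686.569 kg.
After the second burn: m = 686.569 × exp(−250/2030.0) = 686.569 × 0.88413 = 607.016 kg.

final mass ≈ 607 kg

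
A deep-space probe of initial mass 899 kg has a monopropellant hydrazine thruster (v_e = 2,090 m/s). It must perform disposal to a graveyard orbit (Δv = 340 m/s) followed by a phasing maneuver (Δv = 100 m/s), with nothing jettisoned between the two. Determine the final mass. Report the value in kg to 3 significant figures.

After the first burn: m = 899 × exp(−340/2090.0) = 899 × 0.84986 = 764.024 kg.
After the second burn: m = 764.024 × exp(−100/2090.0) = 764.024 × 0.95328 = 728.329 kg.

final mass ≈ 728 kg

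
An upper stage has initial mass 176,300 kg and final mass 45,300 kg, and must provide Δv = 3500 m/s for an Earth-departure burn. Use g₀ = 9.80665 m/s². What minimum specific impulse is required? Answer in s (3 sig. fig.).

ln(m₀/m_f) = ln(176300/45300) = ln(3.892) = 1.3589.
By the Tsiolkovsky rocket equation, v_e = Δv / ln(m₀/m_f) = 3500 / 1.3589 = 2575.7 m/s.
Isp = v_e / g₀ = 2575.7 / 9.80665 = 262.6 s.

Isp ≈ 263 s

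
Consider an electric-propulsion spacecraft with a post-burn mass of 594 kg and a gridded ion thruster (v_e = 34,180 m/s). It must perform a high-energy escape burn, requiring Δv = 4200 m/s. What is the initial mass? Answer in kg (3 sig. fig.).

m₀/m_f = exp(Δv / v_e) = exp(4200 / 34180.0) = exp(0.1229) = 1.1307.
m₀ = m_f × 1.1307 = 594 × 1.1307 = 671.636 kg.

initial mass ≈ 672 kg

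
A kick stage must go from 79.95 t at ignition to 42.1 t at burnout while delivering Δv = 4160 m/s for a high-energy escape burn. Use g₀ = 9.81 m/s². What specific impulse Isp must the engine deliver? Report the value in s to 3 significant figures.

ln(m₀/m_f) = ln(79950/42100) = ln(1.899) = 0.6414.
Rocket equation: v_e = Δv / ln(m₀/m_f) = 4160 / 0.6414 = 6486.3 m/s.
Isp = v_e / g₀ = 6486.3 / 9.81 = 661.2 s.

Isp ≈ 661 s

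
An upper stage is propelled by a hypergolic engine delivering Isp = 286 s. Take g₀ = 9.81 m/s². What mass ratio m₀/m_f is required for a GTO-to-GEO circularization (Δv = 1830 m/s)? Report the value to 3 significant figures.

mass ratio ≈ 1.92

v_e = Isp · g₀ = 286 × 9.81 = 2805.7 m/s.
From the ideal rocket equation, m₀/m_f = exp(Δv / v_e) = exp(1830 / 2805.7) = exp(0.6523) = 1.9199.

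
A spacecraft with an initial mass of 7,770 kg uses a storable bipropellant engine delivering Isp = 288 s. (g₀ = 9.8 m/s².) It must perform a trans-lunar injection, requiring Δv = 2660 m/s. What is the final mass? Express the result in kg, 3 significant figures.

final mass ≈ 3030 kg

v_e = Isp · g₀ = 288 × 9.8 = 2822.4 m/s.
From the ideal rocket equation, m₀/m_f = exp(Δv / v_e) = exp(2660 / 2822.4) = exp(0.9425) = 2.5663.
m_f = m₀ / 2.5663 = 7,770 / 2.5663 = 3,027.71 kg.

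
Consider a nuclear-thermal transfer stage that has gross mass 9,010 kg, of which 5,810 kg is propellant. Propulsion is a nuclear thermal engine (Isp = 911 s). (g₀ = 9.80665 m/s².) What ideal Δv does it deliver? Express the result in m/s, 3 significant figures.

v_e = Isp · g₀ = 911 × 9.80665 = 8933.9 m/s.
m_f = m₀ − m_prop = 9,010 − 5,810 = 3,200 kg.
Using Δv = v_e ln(m₀/m_f): Δv = v_e · ln(m₀/m_f) = 8933.9 × ln(2.816) = 8933.9 × 1.0352 ≈ 9248.2 m/s.

Δv ≈ 9250 m/s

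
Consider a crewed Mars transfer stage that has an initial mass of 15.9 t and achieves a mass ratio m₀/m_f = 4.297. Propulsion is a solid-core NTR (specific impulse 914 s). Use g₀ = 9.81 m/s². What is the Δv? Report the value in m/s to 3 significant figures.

v_e = Isp · g₀ = 914 × 9.81 = 8966.3 m/s.
By the Tsiolkovsky rocket equation, Δv = v_e · ln(4.297) = 8966.3 × 1.4579 ≈ 13072.2 m/s.

Δv ≈ 13100 m/s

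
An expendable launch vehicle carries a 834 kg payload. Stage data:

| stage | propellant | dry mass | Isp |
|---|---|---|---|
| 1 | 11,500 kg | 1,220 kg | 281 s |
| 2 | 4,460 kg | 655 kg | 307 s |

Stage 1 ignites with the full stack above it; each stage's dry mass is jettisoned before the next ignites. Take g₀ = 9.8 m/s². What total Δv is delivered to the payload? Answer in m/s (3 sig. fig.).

Ignition mass of stage 1 = 11,500+1,220 + 4,460+655 + 834 = 18,669 kg.
Stage 1: m₀ = 18,669 kg, m_f = 18,669 − 11,500 = 7,169 kg; Δv = 281×9.8×ln(2.604) = 2753.8×0.9571 ≈ 2636 m/s.
Stage 2: m₀ = 5,949 kg, m_f = 5,949 − 4,460 = 1,489 kg; Δv = 307×9.8×ln(3.995) = 3008.6×1.3851 ≈ 4167 m/s.
Total Δv = 2636 + 4167 = 6803 m/s.

Δv ≈ 6800 m/s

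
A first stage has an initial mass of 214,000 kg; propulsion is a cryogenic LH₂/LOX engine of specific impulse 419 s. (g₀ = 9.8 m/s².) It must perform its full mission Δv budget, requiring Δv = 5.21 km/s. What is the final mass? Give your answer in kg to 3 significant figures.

final mass ≈ 60200 kg

v_e = Isp · g₀ = 419 × 9.8 = 4106.2 m/s.
m₀/m_f = exp(Δv / v_e) = exp(5210 / 4106.2) = exp(1.2688) = 3.5566.
m_f = m₀ / 3.5566 = 214,000 / 3.5566 = 60,169.8 kg.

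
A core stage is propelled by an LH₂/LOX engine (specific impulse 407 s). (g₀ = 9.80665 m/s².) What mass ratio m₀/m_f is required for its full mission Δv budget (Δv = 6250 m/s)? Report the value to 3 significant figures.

mass ratio ≈ 4.79

v_e = Isp · g₀ = 407 × 9.80665 = 3991.3 m/s.
m₀/m_f = exp(Δv / v_e) = exp(6250 / 3991.3) = exp(1.5659) = 4.7870.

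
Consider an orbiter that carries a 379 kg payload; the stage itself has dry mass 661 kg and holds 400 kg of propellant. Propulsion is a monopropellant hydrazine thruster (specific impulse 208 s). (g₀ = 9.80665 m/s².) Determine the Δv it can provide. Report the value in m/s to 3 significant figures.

v_e = Isp · g₀ = 208 × 9.80665 = 2039.8 m/s.
m₀ = payload + dry + propellant = 379 + 661 + 400 = 1,440 kg.
m_f = payload + dry = 379 + 661 = 1,040 kg.
Δv = v_e · ln(m₀/m_f) = 2039.8 × ln(1.385) = 2039.8 × 0.3254 ≈ 663.8 m/s.

Δv ≈ 664 m/s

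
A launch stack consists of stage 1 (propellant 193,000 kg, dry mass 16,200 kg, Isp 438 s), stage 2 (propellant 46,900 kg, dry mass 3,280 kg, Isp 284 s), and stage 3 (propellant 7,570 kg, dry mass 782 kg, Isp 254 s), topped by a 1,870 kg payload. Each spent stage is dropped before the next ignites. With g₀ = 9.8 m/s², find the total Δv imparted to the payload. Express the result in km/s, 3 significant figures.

Ignition mass of stage 1 = 193,000+16,200 + 46,900+3,280 + 7,570+782 + 1,870 = 269,602 kg.
Stage 1: m₀ = 269,602 kg, m_f = 269,602 − 193,000 = 76,602 kg; Δv = 438×9.8×ln(3.52) = 4292.4×1.2583 ≈ 5401 m/s.
Stage 2: m₀ = 60,402 kg, m_f = 60,402 − 46,900 = 13,502 kg; Δv = 284×9.8×ln(4.474) = 2783.2×1.4982 ≈ 4170 m/s.
Stage 3: m₀ = 10,222 kg, m_f = 10,222 − 7,570 = 2,652 kg; Δv = 254×9.8×ln(3.854) = 2489.2×1.3492 ≈ 3358 m/s.
Total Δv = 5401 + 4170 + 3358 = 12929 m/s.

Δv ≈ 12.9 km/s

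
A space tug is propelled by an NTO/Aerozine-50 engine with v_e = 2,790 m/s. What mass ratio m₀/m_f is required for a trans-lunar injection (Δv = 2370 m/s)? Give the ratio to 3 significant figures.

mass ratio ≈ 2.34

Rocket equation: m₀/m_f = exp(Δv / v_e) = exp(2370 / 2790.0) = exp(0.8495) = 2.3384.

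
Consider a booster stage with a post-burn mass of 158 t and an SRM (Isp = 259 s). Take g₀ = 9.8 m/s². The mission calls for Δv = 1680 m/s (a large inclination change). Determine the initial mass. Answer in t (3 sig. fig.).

initial mass ≈ 306 t

v_e = Isp · g₀ = 259 × 9.8 = 2538.2 m/s.
Using Δv = v_e ln(m₀/m_f): m₀/m_f = exp(Δv / v_e) = exp(1680 / 2538.2) = exp(0.6619) = 1.9384.
m₀ = m_f × 1.9384 = 158 × 1.9384 = 306.267 t.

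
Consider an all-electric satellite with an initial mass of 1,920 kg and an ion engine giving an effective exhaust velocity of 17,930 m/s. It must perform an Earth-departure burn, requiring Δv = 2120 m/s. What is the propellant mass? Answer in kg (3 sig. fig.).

propellant mass ≈ 214 kg

Rocket equation: m₀/m_f = exp(Δv / v_e) = exp(2120 / 17930.0) = exp(0.1182) = 1.1255.
m_f = 1,920 / 1.1255 = 1,705.91 kg, so propellant = m₀ − m_f = 1,920 − 1,705.91 = 214.09 kg.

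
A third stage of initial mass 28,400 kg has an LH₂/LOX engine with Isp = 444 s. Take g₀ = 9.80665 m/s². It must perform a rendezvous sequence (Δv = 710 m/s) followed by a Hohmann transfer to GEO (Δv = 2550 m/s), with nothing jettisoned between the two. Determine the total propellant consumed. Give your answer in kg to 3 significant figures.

total propellant consumed ≈ 15000 kg

v_e = Isp · g₀ = 444 × 9.80665 = 4354.2 m/s.
After the first burn: m = 28400 × exp(−710/4354.2) = 28400 × 0.84954 = 24,126.9 kg.
After the second burn: m = 24,126.9 × exp(−2550/4354.2) = 24,126.9 × 0.55675 = 13,432.7 kg.
Total propellant = m₀ − m_final = 28400 − 13,432.7 = 14,967.3 kg.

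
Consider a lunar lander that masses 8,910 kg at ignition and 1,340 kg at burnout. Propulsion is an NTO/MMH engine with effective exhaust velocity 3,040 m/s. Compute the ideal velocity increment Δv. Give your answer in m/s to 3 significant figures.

By the Tsiolkovsky rocket equation, Δv = v_e · ln(m₀/m_f) = 3040.0 × ln(6.649) = 3040.0 × 1.8945 ≈ 5759.3 m/s.

Δv ≈ 5760 m/s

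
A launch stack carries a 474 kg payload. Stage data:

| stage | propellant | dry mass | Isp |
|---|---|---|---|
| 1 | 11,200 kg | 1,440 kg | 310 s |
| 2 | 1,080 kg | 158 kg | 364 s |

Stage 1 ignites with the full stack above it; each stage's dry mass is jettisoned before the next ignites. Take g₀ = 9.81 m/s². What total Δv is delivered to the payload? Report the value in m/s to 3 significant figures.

Δv ≈ 8170 m/s

Ignition mass of stage 1 = 11,200+1,440 + 1,080+158 + 474 = 14,352 kg.
Stage 1: m₀ = 14,352 kg, m_f = 14,352 − 11,200 = 3,152 kg; Δv = 310×9.81×ln(4.553) = 3041.1×1.5159 ≈ 4610 m/s.
Stage 2: m₀ = 1,712 kg, m_f = 1,712 − 1,080 = 632 kg; Δv = 364×9.81×ln(2.709) = 3570.8×0.9965 ≈ 3558 m/s.
Total Δv = 4610 + 3558 = 8168 m/s.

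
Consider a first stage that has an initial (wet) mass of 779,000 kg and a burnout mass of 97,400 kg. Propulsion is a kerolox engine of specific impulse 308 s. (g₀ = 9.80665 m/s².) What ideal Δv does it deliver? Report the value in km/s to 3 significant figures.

Δv ≈ 6.28 km/s

v_e = Isp · g₀ = 308 × 9.80665 = 3020.4 m/s.
From the ideal rocket equation, Δv = v_e · ln(m₀/m_f) = 3020.4 × ln(7.998) = 3020.4 × 2.0792 ≈ 6280.1 m/s.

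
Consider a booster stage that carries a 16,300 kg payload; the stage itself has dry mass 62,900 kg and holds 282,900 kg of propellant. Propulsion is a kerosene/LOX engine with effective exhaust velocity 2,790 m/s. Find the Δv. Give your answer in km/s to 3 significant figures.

m₀ = payload + dry + propellant = 16,300 + 62,900 + 282,900 = 362,100 kg.
m_f = payload + dry = 16,300 + 62,900 = 79,200 kg.
Rocket equation: Δv = v_e · ln(m₀/m_f) = 2790.0 × ln(4.572) = 2790.0 × 1.5199 ≈ 4240.6 m/s.

Δv ≈ 4.24 km/s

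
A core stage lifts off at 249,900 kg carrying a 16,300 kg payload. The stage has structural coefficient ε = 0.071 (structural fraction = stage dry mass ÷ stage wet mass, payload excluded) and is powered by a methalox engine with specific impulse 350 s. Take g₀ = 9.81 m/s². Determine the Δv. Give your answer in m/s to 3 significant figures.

Δv ≈ 6960 m/s

Stage wet mass = m₀ − payload = 249,900 − 16,300 = 233,600 kg.
Stage dry mass = ε × stage wet mass = 0.071 × 233,600 = 16,585.6 kg.
Burnout mass m_f = stage dry + payload = 16,585.6 + 16,300 = 32,885.6 kg.
v_e = Isp · g₀ = 350 × 9.81 = 3433.5 m/s.
From the ideal rocket equation, Δv = v_e · ln(249,900/32,885.6) = 3433.5 × ln(7.599) = 3433.5 × 2.0280 ≈ 6963 m/s.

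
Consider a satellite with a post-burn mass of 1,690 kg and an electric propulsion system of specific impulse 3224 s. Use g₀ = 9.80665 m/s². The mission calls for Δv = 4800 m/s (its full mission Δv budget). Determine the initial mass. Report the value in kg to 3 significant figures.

v_e = Isp · g₀ = 3224 × 9.80665 = 31616.6 m/s.
m₀/m_f = exp(Δv / v_e) = exp(4800 / 31616.6) = exp(0.1518) = 1.1639.
m₀ = m_f × 1.1639 = 1,690 × 1.1639 = 1,966.99 kg.

initial mass ≈ 1970 kg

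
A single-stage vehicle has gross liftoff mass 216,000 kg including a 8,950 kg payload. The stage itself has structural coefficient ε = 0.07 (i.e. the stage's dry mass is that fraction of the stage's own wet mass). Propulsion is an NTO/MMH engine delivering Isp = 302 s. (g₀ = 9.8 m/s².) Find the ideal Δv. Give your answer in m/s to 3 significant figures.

Δv ≈ 6570 m/s

Stage wet mass = m₀ − payload = 216,000 − 8,950 = 207,050 kg.
Stage dry mass = ε × stage wet mass = 0.07 × 207,050 = 14,493.5 kg.
Burnout mass m_f = stage dry + payload = 14,493.5 + 8,950 = 23,443.5 kg.
v_e = Isp · g₀ = 302 × 9.8 = 2959.6 m/s.
From the ideal rocket equation, Δv = v_e · ln(216,000/23,443.5) = 2959.6 × ln(9.214) = 2959.6 × 2.2207 ≈ 6572 m/s.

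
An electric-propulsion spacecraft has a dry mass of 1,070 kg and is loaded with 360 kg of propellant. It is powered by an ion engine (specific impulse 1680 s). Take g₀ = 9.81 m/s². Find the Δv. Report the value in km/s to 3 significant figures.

v_e = Isp · g₀ = 1680 × 9.81 = 16480.8 m/s.
m₀ = m_dry + m_prop = 1,070 + 360 = 1,430 kg.
Δv = v_e · ln(m₀/m_f) = 16480.8 × ln(1.336) = 16480.8 × 0.2900 ≈ 4779.7 m/s.

Δv ≈ 4.78 km/s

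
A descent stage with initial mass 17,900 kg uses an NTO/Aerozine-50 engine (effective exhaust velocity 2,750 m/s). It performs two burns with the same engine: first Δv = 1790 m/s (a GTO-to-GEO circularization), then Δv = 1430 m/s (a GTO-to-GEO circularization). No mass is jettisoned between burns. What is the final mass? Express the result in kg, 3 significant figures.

After the first burn: m = 17900 × exp(−1790/2750.0) = 17900 × 0.52157 = 9,336.1 kg.
After the second burn: m = 9,336.1 × exp(−1430/2750.0) = 9,336.1 × 0.59452 = 5,550.5 kg.

final mass ≈ 5550 kg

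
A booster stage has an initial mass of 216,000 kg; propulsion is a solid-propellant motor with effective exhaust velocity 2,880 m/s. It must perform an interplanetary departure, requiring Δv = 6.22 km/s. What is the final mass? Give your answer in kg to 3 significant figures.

By the Tsiolkovsky rocket equation, m₀/m_f = exp(Δv / v_e) = exp(6220 / 2880.0) = exp(2.1597) = 8.6687.
m_f = m₀ / 8.6687 = 216,000 / 8.6687 = 24,917.2 kg.

final mass ≈ 24900 kg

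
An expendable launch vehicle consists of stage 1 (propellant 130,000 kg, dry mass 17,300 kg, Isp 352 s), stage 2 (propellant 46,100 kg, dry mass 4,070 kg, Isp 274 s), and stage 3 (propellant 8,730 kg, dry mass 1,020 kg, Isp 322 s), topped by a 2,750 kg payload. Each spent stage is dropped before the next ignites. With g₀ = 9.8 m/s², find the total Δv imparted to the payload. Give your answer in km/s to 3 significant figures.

Δv ≈ 10.7 km/s

Ignition mass of stage 1 = 130,000+17,300 + 46,100+4,070 + 8,730+1,020 + 2,750 = 209,970 kg.
Stage 1: m₀ = 209,970 kg, m_f = 209,970 − 130,000 = 79,970 kg; Δv = 352×9.8×ln(2.626) = 3449.6×0.9653 ≈ 3330 m/s.
Stage 2: m₀ = 62,670 kg, m_f = 62,670 − 46,100 = 16,570 kg; Δv = 274×9.8×ln(3.782) = 2685.2×1.3303 ≈ 3572 m/s.
Stage 3: m₀ = 12,500 kg, m_f = 12,500 − 8,730 = 3,770 kg; Δv = 322×9.8×ln(3.316) = 3155.6×1.1987 ≈ 3782 m/s.
Total Δv = 3330 + 3572 + 3782 = 10684 m/s.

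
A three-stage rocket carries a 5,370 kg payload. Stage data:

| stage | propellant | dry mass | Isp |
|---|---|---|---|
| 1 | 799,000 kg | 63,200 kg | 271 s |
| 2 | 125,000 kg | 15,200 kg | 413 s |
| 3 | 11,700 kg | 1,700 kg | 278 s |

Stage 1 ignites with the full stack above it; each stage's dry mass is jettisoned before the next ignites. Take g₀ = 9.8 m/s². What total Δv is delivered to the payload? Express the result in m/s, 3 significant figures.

Ignition mass of stage 1 = 799,000+63,200 + 125,000+15,200 + 11,700+1,700 + 5,370 = 1,021,170 kg.
Stage 1: m₀ = 1,021,170 kg, m_f = 1,021,170 − 799,000 = 222,170 kg; Δv = 271×9.8×ln(4.596) = 2655.8×1.5253 ≈ 4051 m/s.
Stage 2: m₀ = 158,970 kg, m_f = 158,970 − 125,000 = 33,970 kg; Δv = 413×9.8×ln(4.68) = 4047.4×1.5432 ≈ 6246 m/s.
Stage 3: m₀ = 18,770 kg, m_f = 18,770 − 11,700 = 7,070 kg; Δv = 278×9.8×ln(2.655) = 2724.4×0.9764 ≈ 2660 m/s.
Total Δv = 4051 + 6246 + 2660 = 12957 m/s.

Δv ≈ 13000 m/s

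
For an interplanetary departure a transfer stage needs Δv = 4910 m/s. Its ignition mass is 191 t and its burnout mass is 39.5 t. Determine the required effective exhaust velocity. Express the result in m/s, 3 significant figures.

v_e ≈ 3120 m/s

ln(m₀/m_f) = ln(191000/39500) = ln(4.835) = 1.5760.
v_e = Δv / ln(m₀/m_f) = 4910 / 1.5760 = 3115.5 m/s.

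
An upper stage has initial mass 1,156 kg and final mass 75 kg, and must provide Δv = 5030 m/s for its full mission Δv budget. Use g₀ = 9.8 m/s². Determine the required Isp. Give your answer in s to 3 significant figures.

ln(m₀/m_f) = ln(1156/75) = ln(15.41) = 2.7352.
Using Δv = v_e ln(m₀/m_f): v_e = Δv / ln(m₀/m_f) = 5030 / 2.7352 = 1839.0 m/s.
Isp = v_e / g₀ = 1839.0 / 9.8 = 187.6 s.

Isp ≈ 188 s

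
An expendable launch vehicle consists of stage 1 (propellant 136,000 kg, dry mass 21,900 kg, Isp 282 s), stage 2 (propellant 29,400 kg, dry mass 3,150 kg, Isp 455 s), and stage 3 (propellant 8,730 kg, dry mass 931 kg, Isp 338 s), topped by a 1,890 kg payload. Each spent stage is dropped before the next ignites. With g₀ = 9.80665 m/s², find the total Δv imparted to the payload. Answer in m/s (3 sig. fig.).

Δv ≈ 12700 m/s

Ignition mass of stage 1 = 136,000+21,900 + 29,400+3,150 + 8,730+931 + 1,890 = 202,001 kg.
Stage 1: m₀ = 202,001 kg, m_f = 202,001 − 136,000 = 66,001 kg; Δv = 282×9.80665×ln(3.061) = 2765.5×1.1186 ≈ 3093 m/s.
Stage 2: m₀ = 44,101 kg, m_f = 44,101 − 29,400 = 14,701 kg; Δv = 455×9.80665×ln(3) = 4462.0×1.0986 ≈ 4902 m/s.
Stage 3: m₀ = 11,551 kg, m_f = 11,551 − 8,730 = 2,821 kg; Δv = 338×9.80665×ln(4.095) = 3314.6×1.4097 ≈ 4673 m/s.
Total Δv = 3093 + 4902 + 4673 = 12668 m/s.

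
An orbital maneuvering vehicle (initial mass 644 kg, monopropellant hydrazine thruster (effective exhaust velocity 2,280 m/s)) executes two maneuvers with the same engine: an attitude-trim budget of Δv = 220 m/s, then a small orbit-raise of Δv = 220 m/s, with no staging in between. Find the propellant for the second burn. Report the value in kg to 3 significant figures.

After the first burn: m = 644 × exp(−220/2280.0) = 644 × 0.90802 = 584.765 kg.
After the second burn: m = 584.765 × exp(−220/2280.0) = 584.765 × 0.90802 = 530.978 kg.
Second-burn propellant = 584.765 − 530.978 = 53.787 kg.

propellant for the second burn ≈ 53.8 kg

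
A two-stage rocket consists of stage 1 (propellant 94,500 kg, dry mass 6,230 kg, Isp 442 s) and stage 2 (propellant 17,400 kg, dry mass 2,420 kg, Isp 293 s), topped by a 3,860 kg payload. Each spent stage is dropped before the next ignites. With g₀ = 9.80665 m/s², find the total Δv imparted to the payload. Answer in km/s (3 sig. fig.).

Ignition mass of stage 1 = 94,500+6,230 + 17,400+2,420 + 3,860 = 124,410 kg.
Stage 1: m₀ = 124,410 kg, m_f = 124,410 − 94,500 = 29,910 kg; Δv = 442×9.80665×ln(4.159) = 4334.5×1.4254 ≈ 6178 m/s.
Stage 2: m₀ = 23,680 kg, m_f = 23,680 − 17,400 = 6,280 kg; Δv = 293×9.80665×ln(3.771) = 2873.3×1.3273 ≈ 3814 m/s.
Total Δv = 6178 + 3814 = 9992 m/s.

Δv ≈ 9.99 km/s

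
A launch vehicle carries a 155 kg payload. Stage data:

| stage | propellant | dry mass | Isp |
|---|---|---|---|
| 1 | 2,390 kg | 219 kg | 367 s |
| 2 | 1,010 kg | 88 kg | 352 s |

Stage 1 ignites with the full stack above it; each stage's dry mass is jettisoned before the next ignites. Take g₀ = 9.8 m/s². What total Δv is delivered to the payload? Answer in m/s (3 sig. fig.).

Ignition mass of stage 1 = 2,390+219 + 1,010+88 + 155 = 3,862 kg.
Stage 1: m₀ = 3,862 kg, m_f = 3,862 − 2,390 = 1,472 kg; Δv = 367×9.8×ln(2.624) = 3596.6×0.9646 ≈ 3469 m/s.
Stage 2: m₀ = 1,253 kg, m_f = 1,253 − 1,010 = 243 kg; Δv = 352×9.8×ln(5.156) = 3449.6×1.6402 ≈ 5658 m/s.
Total Δv = 3469 + 5658 = 9127 m/s.

Δv ≈ 9130 m/s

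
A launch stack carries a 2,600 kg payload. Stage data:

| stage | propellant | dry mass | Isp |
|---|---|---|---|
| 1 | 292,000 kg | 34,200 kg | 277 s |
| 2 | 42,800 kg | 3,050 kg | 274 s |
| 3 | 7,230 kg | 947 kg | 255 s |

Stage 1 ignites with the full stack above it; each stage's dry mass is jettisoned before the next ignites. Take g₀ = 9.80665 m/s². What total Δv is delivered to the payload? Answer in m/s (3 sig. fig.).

Δv ≈ 10500 m/s

Ignition mass of stage 1 = 292,000+34,200 + 42,800+3,050 + 7,230+947 + 2,600 = 382,827 kg.
Stage 1: m₀ = 382,827 kg, m_f = 382,827 − 292,000 = 90,827 kg; Δv = 277×9.80665×ln(4.215) = 2716.4×1.4386 ≈ 3908 m/s.
Stage 2: m₀ = 56,627 kg, m_f = 56,627 − 42,800 = 13,827 kg; Δv = 274×9.80665×ln(4.095) = 2687.0×1.4099 ≈ 3788 m/s.
Stage 3: m₀ = 10,777 kg, m_f = 10,777 − 7,230 = 3,547 kg; Δv = 255×9.80665×ln(3.038) = 2500.7×1.1113 ≈ 2779 m/s.
Total Δv = 3908 + 3788 + 2779 = 10475 m/s.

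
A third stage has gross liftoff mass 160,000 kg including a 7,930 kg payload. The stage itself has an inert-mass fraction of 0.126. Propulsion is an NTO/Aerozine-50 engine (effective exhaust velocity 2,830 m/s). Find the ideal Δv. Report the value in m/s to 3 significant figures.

Δv ≈ 5030 m/s

Stage wet mass = m₀ − payload = 160,000 − 7,930 = 152,070 kg.
Stage dry mass = ε × stage wet mass = 0.126 × 152,070 = 19,160.8 kg.
Burnout mass m_f = stage dry + payload = 19,160.8 + 7,930 = 27,090.8 kg.
By the Tsiolkovsky rocket equation, Δv = v_e · ln(160,000/27,090.8) = 2830.0 × ln(5.906) = 2830.0 × 1.7760 ≈ 5026 m/s.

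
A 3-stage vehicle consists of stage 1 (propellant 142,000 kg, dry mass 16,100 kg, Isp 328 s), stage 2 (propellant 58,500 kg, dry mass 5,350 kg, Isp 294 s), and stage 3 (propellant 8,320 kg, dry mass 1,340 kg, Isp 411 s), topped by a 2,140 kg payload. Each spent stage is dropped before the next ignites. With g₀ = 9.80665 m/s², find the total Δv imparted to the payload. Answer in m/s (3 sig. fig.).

Ignition mass of stage 1 = 142,000+16,100 + 58,500+5,350 + 8,320+1,340 + 2,140 = 233,750 kg.
Stage 1: m₀ = 233,750 kg, m_f = 233,750 − 142,000 = 91,750 kg; Δv = 328×9.80665×ln(2.548) = 3216.6×0.9352 ≈ 3008 m/s.
Stage 2: m₀ = 75,650 kg, m_f = 75,650 − 58,500 = 17,150 kg; Δv = 294×9.80665×ln(4.411) = 2883.2×1.4841 ≈ 4279 m/s.
Stage 3: m₀ = 11,800 kg, m_f = 11,800 − 8,320 = 3,480 kg; Δv = 411×9.80665×ln(3.391) = 4030.5×1.2211 ≈ 4922 m/s.
Total Δv = 3008 + 4279 + 4922 = 12209 m/s.

Δv ≈ 12200 m/s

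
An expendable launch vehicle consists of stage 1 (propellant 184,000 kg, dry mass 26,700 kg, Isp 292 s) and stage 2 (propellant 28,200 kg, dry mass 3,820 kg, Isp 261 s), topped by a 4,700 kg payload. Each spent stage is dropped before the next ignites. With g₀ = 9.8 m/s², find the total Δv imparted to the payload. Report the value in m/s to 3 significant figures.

Ignition mass of stage 1 = 184,000+26,700 + 28,200+3,820 + 4,700 = 247,420 kg.
Stage 1: m₀ = 247,420 kg, m_f = 247,420 − 184,000 = 63,420 kg; Δv = 292×9.8×ln(3.901) = 2861.6×1.3613 ≈ 3896 m/s.
Stage 2: m₀ = 36,720 kg, m_f = 36,720 − 28,200 = 8,520 kg; Δv = 261×9.8×ln(4.31) = 2557.8×1.4609 ≈ 3737 m/s.
Total Δv = 3896 + 3737 = 7633 m/s.

Δv ≈ 7630 m/s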